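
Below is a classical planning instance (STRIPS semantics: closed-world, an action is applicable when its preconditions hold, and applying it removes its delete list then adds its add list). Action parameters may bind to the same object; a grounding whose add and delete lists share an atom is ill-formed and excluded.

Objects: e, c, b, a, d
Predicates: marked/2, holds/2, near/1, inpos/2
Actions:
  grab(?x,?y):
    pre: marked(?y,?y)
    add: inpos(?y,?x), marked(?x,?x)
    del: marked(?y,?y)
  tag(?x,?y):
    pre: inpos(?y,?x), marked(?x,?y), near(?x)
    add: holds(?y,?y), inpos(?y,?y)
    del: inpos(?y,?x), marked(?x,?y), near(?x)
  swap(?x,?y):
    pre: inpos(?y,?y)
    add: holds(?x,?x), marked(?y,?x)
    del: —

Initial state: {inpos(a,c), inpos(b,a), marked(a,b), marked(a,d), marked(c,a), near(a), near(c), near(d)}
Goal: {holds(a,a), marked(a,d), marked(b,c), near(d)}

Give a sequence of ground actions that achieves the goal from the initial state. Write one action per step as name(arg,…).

tag(c,a); tag(a,b); swap(c,b)

1. tag(c,a)  →  {holds(a,a), inpos(a,a), inpos(b,a), marked(a,b), marked(a,d), near(a), near(d)}
2. tag(a,b)  →  {holds(a,a), holds(b,b), inpos(a,a), inpos(b,b), marked(a,d), near(d)}
3. swap(c,b)  →  {holds(a,a), holds(b,b), holds(c,c), inpos(a,a), inpos(b,b), marked(a,d), marked(b,c), near(d)}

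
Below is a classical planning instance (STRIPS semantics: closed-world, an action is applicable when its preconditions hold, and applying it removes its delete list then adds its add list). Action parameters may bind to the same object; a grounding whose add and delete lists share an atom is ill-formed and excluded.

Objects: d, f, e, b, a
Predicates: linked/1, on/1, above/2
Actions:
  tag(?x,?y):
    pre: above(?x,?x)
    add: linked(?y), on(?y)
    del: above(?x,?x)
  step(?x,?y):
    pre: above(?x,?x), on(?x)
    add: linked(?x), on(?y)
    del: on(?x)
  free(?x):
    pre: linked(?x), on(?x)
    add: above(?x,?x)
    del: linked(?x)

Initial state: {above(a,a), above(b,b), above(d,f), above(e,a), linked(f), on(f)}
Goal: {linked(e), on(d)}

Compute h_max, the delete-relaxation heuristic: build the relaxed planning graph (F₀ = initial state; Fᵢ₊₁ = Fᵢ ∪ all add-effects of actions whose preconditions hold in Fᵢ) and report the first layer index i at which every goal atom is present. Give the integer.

F0 = init (6 atoms)
F1 = F0 ∪ {above(f,f), linked(a), linked(b), linked(d), linked(e), on(a), on(b), on(d), on(e)}  (15 atoms)
goal ⊆ F1  ⇒  h_max = 1

1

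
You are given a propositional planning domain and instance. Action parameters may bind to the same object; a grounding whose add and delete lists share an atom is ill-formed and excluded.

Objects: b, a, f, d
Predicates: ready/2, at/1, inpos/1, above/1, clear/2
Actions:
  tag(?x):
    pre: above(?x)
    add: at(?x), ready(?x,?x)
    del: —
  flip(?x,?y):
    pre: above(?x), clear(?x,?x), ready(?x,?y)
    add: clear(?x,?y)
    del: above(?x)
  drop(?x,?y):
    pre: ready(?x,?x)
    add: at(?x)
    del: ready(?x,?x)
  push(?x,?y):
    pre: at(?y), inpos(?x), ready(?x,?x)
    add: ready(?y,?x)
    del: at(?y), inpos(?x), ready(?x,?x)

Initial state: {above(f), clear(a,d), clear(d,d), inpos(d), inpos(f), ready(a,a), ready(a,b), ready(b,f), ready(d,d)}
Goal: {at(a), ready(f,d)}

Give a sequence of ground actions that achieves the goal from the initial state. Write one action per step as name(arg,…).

tag(f); drop(a,b); push(d,f)

1. tag(f)  →  {above(f), at(f), clear(a,d), clear(d,d), inpos(d), inpos(f), ready(a,a), ready(a,b), ready(b,f), ready(d,d), ready(f,f)}
2. drop(a,b)  →  {above(f), at(a), at(f), clear(a,d), clear(d,d), inpos(d), inpos(f), ready(a,b), ready(b,f), ready(d,d), ready(f,f)}
3. push(d,f)  →  {above(f), at(a), clear(a,d), clear(d,d), inpos(f), ready(a,b), ready(b,f), ready(f,d), ready(f,f)}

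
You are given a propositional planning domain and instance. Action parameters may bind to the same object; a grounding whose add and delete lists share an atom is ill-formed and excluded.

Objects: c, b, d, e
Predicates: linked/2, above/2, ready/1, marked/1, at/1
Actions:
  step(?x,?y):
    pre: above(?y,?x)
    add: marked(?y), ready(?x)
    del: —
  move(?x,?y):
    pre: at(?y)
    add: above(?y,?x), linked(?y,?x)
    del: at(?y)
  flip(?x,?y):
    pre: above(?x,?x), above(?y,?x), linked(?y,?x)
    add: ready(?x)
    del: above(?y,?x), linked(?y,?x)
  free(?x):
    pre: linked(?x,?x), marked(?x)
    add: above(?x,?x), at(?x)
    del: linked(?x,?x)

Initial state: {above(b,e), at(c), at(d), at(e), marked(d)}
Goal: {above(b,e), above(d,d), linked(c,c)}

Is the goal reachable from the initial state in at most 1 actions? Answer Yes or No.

No

1. move(c,c)  →  {above(b,e), above(c,c), at(d), at(e), linked(c,c), marked(d)}
2. move(d,d)  →  {above(b,e), above(c,c), above(d,d), at(e), linked(c,c), linked(d,d), marked(d)}
optimal plan length = 2; 2 > 1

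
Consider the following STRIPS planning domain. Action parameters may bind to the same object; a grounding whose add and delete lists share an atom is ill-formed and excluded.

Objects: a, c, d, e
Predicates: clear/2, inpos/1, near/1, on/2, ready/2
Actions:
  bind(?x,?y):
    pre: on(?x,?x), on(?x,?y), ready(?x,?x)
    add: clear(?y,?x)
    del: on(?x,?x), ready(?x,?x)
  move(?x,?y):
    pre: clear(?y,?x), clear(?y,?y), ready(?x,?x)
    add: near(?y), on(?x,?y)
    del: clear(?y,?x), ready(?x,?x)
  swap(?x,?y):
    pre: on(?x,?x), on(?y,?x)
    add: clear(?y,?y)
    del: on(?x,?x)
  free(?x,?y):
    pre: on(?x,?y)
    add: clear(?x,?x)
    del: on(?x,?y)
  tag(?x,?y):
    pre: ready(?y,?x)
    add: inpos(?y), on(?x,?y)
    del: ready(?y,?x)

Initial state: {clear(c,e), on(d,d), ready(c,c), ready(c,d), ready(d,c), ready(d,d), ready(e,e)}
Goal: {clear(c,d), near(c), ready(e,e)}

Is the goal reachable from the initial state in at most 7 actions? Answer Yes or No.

Yes

1. tag(c,d)  →  {clear(c,e), inpos(d), on(c,d), on(d,d), ready(c,c), ready(c,d), ready(d,d), ready(e,e)}
2. free(c,d)  →  {clear(c,c), clear(c,e), inpos(d), on(d,d), ready(c,c), ready(c,d), ready(d,d), ready(e,e)}
3. move(c,c)  →  {clear(c,e), inpos(d), near(c), on(c,c), on(d,d), ready(c,d), ready(d,d), ready(e,e)}
4. tag(d,c)  →  {clear(c,e), inpos(c), inpos(d), near(c), on(c,c), on(d,c), on(d,d), ready(d,d), ready(e,e)}
5. bind(d,c)  →  {clear(c,d), clear(c,e), inpos(c), inpos(d), near(c), on(c,c), on(d,c), ready(e,e)}
optimal plan length = 5; 5 ≤ 7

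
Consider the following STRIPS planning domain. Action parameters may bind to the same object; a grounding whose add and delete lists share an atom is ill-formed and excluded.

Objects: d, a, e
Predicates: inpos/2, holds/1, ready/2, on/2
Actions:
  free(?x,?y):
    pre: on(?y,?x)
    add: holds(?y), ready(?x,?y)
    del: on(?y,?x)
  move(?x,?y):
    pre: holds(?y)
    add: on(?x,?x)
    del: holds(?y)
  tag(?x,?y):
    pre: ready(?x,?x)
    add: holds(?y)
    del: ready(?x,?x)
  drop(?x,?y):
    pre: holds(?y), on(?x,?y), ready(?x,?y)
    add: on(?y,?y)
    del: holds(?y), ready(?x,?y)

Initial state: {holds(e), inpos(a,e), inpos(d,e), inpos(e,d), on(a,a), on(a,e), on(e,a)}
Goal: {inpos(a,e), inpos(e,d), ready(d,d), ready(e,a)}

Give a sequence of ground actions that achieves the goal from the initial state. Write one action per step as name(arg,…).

1. free(e,a)  →  {holds(a), holds(e), inpos(a,e), inpos(d,e), inpos(e,d), on(a,a), on(e,a), ready(e,a)}
2. move(d,a)  →  {holds(e), inpos(a,e), inpos(d,e), inpos(e,d), on(a,a), on(d,d), on(e,a), ready(e,a)}
3. free(d,d)  →  {holds(d), holds(e), inpos(a,e), inpos(d,e), inpos(e,d), on(a,a), on(e,a), ready(d,d), ready(e,a)}

free(e,a); move(d,a); free(d,d)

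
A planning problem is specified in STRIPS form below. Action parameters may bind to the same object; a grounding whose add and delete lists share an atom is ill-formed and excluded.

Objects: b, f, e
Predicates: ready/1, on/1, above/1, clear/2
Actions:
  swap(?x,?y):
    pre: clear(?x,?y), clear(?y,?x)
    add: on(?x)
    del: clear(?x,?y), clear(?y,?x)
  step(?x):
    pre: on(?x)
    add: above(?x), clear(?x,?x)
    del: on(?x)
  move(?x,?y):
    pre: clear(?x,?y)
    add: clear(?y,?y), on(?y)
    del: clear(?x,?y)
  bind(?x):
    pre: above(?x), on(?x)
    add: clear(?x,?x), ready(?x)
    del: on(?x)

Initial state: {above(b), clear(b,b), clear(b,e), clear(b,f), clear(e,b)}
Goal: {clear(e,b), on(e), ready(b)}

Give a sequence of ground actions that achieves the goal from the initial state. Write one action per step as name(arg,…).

1. swap(b,b)  →  {above(b), clear(b,e), clear(b,f), clear(e,b), on(b)}
2. move(b,e)  →  {above(b), clear(b,f), clear(e,b), clear(e,e), on(b), on(e)}
3. bind(b)  →  {above(b), clear(b,b), clear(b,f), clear(e,b), clear(e,e), on(e), ready(b)}

swap(b,b); move(b,e); bind(b)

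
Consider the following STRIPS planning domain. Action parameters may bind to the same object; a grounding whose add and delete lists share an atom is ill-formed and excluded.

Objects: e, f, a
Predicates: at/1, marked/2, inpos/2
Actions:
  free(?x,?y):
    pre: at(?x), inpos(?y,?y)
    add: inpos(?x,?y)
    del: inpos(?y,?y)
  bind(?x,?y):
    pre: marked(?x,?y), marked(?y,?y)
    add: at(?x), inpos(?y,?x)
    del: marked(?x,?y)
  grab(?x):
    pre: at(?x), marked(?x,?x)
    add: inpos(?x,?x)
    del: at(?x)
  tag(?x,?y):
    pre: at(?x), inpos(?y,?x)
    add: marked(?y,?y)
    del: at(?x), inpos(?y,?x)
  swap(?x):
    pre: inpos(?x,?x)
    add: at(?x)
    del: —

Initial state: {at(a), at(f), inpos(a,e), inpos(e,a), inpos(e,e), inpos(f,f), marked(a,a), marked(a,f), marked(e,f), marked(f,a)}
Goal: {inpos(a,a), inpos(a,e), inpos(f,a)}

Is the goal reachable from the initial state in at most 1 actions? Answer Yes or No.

1. bind(a,a)  →  {at(a), at(f), inpos(a,a), inpos(a,e), inpos(e,a), inpos(e,e), inpos(f,f), marked(a,f), marked(e,f), marked(f,a)}
2. tag(f,f)  →  {at(a), inpos(a,a), inpos(a,e), inpos(e,a), inpos(e,e), marked(a,f), marked(e,f), marked(f,a), marked(f,f)}
3. bind(a,f)  →  {at(a), inpos(a,a), inpos(a,e), inpos(e,a), inpos(e,e), inpos(f,a), marked(e,f), marked(f,a), marked(f,f)}
optimal plan length = 3; 3 > 1

No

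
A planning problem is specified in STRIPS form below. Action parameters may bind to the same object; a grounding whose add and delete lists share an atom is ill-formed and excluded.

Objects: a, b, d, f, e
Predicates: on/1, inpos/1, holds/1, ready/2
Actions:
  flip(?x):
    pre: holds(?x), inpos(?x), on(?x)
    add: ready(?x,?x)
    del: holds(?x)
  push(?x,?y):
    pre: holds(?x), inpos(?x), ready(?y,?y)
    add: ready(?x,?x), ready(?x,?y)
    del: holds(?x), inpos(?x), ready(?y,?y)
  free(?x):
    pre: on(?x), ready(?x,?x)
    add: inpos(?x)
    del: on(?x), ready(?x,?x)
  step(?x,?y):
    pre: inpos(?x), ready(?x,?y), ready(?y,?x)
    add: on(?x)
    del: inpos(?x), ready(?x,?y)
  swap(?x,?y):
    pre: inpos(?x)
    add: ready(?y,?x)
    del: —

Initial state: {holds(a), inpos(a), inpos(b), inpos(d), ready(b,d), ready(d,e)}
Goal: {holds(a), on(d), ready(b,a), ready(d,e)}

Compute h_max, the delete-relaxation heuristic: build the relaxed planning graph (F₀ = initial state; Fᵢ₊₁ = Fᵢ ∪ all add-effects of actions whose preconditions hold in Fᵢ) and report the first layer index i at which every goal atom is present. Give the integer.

2

F0 = init (6 atoms)
F1 = F0 ∪ {ready(a,a), ready(a,b), ready(a,d), ready(b,a), ready(b,b), ready(d,a), ready(d,b), ready(d,d), ready(e,a), ready(e,b), ready(e,d), ready(f,a), ready(f,b), ready(f,d)}  (20 atoms)
F2 = F1 ∪ {on(a), on(b), on(d)}  (23 atoms)
goal ⊆ F2  ⇒  h_max = 2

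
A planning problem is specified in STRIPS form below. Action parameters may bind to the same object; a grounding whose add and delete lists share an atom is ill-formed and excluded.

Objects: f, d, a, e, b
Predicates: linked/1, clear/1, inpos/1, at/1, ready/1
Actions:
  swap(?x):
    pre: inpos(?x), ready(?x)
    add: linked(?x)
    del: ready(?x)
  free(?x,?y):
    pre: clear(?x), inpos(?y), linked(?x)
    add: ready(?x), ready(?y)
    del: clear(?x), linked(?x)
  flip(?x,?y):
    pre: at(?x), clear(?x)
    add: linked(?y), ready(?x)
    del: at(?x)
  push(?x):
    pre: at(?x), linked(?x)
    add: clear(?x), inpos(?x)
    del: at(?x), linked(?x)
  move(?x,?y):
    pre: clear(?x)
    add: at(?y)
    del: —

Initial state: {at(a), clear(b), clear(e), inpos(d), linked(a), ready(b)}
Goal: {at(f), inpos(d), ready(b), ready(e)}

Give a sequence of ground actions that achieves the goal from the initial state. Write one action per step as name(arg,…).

move(e,f); move(e,e); flip(e,f)

1. move(e,f)  →  {at(a), at(f), clear(b), clear(e), inpos(d), linked(a), ready(b)}
2. move(e,e)  →  {at(a), at(e), at(f), clear(b), clear(e), inpos(d), linked(a), ready(b)}
3. flip(e,f)  →  {at(a), at(f), clear(b), clear(e), inpos(d), linked(a), linked(f), ready(b), ready(e)}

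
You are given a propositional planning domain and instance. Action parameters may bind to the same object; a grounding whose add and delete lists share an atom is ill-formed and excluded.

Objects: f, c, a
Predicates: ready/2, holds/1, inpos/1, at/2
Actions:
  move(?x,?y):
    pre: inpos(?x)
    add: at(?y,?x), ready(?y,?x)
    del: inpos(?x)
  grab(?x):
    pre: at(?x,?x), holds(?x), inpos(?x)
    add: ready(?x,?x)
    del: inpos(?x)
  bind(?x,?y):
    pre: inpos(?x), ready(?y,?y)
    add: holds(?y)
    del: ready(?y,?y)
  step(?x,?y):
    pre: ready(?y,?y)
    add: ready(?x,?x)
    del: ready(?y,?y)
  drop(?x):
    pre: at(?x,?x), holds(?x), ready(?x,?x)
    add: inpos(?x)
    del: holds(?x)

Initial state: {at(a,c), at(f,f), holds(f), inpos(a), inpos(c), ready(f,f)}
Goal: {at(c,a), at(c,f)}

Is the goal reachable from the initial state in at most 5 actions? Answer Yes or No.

Yes

1. move(a,c)  →  {at(a,c), at(c,a), at(f,f), holds(f), inpos(c), ready(c,a), ready(f,f)}
2. drop(f)  →  {at(a,c), at(c,a), at(f,f), inpos(c), inpos(f), ready(c,a), ready(f,f)}
3. move(f,c)  →  {at(a,c), at(c,a), at(c,f), at(f,f), inpos(c), ready(c,a), ready(c,f), ready(f,f)}
optimal plan length = 3; 3 ≤ 5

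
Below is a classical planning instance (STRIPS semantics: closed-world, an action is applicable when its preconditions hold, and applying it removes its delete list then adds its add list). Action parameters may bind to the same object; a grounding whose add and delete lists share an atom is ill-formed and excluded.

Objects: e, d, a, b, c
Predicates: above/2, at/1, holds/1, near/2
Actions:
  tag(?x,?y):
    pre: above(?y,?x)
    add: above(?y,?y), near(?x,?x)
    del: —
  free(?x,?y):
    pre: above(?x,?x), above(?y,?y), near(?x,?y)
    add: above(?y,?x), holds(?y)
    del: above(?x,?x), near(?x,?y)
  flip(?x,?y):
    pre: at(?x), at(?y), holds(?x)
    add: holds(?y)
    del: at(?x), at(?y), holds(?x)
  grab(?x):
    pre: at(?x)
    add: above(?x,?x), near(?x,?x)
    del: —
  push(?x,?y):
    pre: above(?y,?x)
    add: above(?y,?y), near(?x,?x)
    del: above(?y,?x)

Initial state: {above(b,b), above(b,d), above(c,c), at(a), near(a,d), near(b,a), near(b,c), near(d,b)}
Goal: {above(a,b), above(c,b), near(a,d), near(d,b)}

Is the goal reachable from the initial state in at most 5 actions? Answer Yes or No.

1. free(b,c)  →  {above(b,d), above(c,b), above(c,c), at(a), holds(c), near(a,d), near(b,a), near(d,b)}
2. tag(d,b)  →  {above(b,b), above(b,d), above(c,b), above(c,c), at(a), holds(c), near(a,d), near(b,a), near(d,b), near(d,d)}
3. grab(a)  →  {above(a,a), above(b,b), above(b,d), above(c,b), above(c,c), at(a), holds(c), near(a,a), near(a,d), near(b,a), near(d,b), near(d,d)}
4. free(b,a)  →  {above(a,a), above(a,b), above(b,d), above(c,b), above(c,c), at(a), holds(a), holds(c), near(a,a), near(a,d), near(d,b), near(d,d)}
optimal plan length = 4; 4 ≤ 5

Yes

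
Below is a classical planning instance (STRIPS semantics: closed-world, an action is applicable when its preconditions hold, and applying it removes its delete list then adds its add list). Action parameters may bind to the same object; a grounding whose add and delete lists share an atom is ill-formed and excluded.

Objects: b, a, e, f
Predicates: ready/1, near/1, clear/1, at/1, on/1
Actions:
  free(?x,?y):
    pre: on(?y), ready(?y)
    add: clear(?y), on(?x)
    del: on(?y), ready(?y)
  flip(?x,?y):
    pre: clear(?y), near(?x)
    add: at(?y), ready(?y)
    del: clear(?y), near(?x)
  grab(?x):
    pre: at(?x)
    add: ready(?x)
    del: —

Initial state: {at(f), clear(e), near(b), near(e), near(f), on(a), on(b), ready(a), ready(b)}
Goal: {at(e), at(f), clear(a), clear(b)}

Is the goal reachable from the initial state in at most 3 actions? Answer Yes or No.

1. free(b,a)  →  {at(f), clear(a), clear(e), near(b), near(e), near(f), on(b), ready(b)}
2. free(a,b)  →  {at(f), clear(a), clear(b), clear(e), near(b), near(e), near(f), on(a)}
3. flip(b,e)  →  {at(e), at(f), clear(a), clear(b), near(e), near(f), on(a), ready(e)}
optimal plan length = 3; 3 ≤ 3

Yes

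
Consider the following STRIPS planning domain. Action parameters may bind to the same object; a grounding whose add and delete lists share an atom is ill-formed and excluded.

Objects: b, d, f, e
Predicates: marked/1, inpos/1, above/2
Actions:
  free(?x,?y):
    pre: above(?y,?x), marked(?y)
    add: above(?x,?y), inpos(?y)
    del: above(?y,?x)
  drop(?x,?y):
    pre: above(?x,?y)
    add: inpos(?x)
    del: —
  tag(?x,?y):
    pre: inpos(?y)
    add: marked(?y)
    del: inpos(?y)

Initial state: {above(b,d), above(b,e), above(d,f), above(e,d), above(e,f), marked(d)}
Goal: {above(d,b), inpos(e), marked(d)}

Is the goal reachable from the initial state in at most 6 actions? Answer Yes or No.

1. drop(b,d)  →  {above(b,d), above(b,e), above(d,f), above(e,d), above(e,f), inpos(b), marked(d)}
2. drop(e,d)  →  {above(b,d), above(b,e), above(d,f), above(e,d), above(e,f), inpos(b), inpos(e), marked(d)}
3. tag(b,b)  →  {above(b,d), above(b,e), above(d,f), above(e,d), above(e,f), inpos(e), marked(b), marked(d)}
4. free(d,b)  →  {above(b,e), above(d,b), above(d,f), above(e,d), above(e,f), inpos(b), inpos(e), marked(b), marked(d)}
optimal plan length = 4; 4 ≤ 6

Yes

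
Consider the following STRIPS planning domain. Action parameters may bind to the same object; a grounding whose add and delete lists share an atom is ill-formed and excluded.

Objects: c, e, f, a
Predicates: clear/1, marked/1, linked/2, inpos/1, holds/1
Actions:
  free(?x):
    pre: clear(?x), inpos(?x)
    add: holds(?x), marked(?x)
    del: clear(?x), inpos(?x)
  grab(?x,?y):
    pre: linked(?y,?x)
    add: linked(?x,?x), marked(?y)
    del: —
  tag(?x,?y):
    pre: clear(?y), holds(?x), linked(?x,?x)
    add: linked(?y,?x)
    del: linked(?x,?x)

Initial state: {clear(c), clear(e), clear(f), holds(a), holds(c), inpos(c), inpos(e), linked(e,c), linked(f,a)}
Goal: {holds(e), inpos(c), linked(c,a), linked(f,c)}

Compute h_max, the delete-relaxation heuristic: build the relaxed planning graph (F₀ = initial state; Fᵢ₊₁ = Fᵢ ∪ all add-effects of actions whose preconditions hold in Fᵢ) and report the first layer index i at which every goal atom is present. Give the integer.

2

F0 = init (9 atoms)
F1 = F0 ∪ {holds(e), linked(a,a), linked(c,c), marked(c), marked(e), marked(f)}  (15 atoms)
F2 = F1 ∪ {linked(c,a), linked(e,a), linked(f,c), marked(a)}  (19 atoms)
goal ⊆ F2  ⇒  h_max = 2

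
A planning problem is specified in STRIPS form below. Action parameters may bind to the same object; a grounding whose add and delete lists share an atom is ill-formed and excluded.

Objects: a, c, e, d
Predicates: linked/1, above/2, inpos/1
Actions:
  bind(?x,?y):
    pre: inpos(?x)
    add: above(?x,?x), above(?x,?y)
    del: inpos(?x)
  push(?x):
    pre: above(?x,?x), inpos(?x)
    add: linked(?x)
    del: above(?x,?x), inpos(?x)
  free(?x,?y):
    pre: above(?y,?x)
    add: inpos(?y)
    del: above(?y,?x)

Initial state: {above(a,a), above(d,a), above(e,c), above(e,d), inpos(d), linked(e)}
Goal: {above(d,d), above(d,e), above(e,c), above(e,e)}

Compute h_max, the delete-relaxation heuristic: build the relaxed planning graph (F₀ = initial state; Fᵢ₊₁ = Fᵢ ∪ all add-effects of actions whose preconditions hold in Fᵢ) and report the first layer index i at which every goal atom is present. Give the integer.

2

F0 = init (6 atoms)
F1 = F0 ∪ {above(d,c), above(d,d), above(d,e), inpos(a), inpos(e)}  (11 atoms)
F2 = F1 ∪ {above(a,c), above(a,d), above(a,e), above(e,a), above(e,e), linked(a), linked(d)}  (18 atoms)
goal ⊆ F2  ⇒  h_max = 2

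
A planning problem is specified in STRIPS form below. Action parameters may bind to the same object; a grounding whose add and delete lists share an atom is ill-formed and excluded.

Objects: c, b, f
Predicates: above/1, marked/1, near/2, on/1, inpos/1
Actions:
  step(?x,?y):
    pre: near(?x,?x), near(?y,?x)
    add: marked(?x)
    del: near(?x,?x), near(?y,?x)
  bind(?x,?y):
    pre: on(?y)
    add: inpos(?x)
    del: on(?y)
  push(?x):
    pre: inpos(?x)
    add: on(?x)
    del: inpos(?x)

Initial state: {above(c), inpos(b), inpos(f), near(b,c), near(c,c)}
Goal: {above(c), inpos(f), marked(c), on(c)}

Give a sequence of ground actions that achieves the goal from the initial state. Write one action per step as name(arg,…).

step(c,c); push(b); bind(c,b); push(c)

1. step(c,c)  →  {above(c), inpos(b), inpos(f), marked(c), near(b,c)}
2. push(b)  →  {above(c), inpos(f), marked(c), near(b,c), on(b)}
3. bind(c,b)  →  {above(c), inpos(c), inpos(f), marked(c), near(b,c)}
4. push(c)  →  {above(c), inpos(f), marked(c), near(b,c), on(c)}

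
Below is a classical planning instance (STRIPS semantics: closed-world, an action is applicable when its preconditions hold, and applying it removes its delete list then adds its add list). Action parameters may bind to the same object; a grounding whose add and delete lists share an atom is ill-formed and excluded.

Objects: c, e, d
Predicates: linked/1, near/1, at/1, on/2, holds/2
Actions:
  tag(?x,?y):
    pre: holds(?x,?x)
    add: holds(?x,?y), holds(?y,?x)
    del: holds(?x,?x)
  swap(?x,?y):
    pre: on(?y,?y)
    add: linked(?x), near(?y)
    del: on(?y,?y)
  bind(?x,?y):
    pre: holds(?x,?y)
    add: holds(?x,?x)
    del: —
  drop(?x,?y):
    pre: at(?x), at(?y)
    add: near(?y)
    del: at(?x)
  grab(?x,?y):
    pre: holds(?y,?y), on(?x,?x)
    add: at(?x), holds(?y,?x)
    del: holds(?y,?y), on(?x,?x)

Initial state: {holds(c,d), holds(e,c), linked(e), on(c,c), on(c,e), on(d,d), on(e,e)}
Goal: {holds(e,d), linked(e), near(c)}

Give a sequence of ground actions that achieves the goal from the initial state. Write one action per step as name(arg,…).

1. swap(c,c)  →  {holds(c,d), holds(e,c), linked(c), linked(e), near(c), on(c,e), on(d,d), on(e,e)}
2. bind(e,c)  →  {holds(c,d), holds(e,c), holds(e,e), linked(c), linked(e), near(c), on(c,e), on(d,d), on(e,e)}
3. tag(e,d)  →  {holds(c,d), holds(d,e), holds(e,c), holds(e,d), linked(c), linked(e), near(c), on(c,e), on(d,d), on(e,e)}

swap(c,c); bind(e,c); tag(e,d)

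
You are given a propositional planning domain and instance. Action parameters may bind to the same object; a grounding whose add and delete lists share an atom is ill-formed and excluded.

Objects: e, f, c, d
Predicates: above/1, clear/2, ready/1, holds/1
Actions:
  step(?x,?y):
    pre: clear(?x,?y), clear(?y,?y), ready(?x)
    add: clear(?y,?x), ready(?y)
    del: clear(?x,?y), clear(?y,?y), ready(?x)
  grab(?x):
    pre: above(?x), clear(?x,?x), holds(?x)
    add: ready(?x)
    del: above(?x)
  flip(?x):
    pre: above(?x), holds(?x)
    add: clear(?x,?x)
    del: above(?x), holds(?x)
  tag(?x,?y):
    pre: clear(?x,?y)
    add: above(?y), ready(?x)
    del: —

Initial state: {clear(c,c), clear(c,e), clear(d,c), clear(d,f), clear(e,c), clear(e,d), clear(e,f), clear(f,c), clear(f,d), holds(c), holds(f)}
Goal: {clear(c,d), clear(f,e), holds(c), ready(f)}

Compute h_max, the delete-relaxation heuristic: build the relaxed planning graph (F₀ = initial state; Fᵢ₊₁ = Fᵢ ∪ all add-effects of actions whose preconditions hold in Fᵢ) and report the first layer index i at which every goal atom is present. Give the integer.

F0 = init (11 atoms)
F1 = F0 ∪ {above(c), above(d), above(e), above(f), ready(c), ready(d), ready(e), ready(f)}  (19 atoms)
F2 = F1 ∪ {clear(c,d), clear(c,f), clear(f,f)}  (22 atoms)
F3 = F2 ∪ {clear(f,e)}  (23 atoms)
goal ⊆ F3  ⇒  h_max = 3

3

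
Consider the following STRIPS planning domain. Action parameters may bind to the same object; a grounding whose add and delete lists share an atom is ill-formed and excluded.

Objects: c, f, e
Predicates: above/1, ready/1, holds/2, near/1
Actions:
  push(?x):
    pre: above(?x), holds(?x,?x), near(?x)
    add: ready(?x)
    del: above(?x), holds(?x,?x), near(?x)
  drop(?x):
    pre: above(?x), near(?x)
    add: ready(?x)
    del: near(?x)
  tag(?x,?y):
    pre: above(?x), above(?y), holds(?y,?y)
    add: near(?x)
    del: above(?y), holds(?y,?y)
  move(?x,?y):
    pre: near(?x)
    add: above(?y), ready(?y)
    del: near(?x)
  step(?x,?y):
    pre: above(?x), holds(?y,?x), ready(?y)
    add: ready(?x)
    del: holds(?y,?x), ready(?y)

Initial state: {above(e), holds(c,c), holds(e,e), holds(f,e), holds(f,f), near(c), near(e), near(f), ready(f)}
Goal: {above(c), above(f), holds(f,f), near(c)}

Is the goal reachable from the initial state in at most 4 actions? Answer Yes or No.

1. move(f,c)  →  {above(c), above(e), holds(c,c), holds(e,e), holds(f,e), holds(f,f), near(c), near(e), ready(c), ready(f)}
2. move(e,f)  →  {above(c), above(e), above(f), holds(c,c), holds(e,e), holds(f,e), holds(f,f), near(c), ready(c), ready(f)}
optimal plan length = 2; 2 ≤ 4

Yes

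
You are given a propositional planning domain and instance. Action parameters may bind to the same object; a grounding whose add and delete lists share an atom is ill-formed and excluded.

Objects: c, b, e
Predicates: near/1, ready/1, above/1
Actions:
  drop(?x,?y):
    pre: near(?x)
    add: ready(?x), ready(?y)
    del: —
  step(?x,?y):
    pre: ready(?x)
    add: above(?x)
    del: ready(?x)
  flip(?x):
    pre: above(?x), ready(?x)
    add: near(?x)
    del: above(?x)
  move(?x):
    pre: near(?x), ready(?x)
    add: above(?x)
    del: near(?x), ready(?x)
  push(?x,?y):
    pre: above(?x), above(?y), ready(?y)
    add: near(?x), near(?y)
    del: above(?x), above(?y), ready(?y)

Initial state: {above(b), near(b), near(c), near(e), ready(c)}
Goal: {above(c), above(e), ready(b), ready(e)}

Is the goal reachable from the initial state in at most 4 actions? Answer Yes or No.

Yes

1. drop(c,e)  →  {above(b), near(b), near(c), near(e), ready(c), ready(e)}
2. step(c,c)  →  {above(b), above(c), near(b), near(c), near(e), ready(e)}
3. step(e,c)  →  {above(b), above(c), above(e), near(b), near(c), near(e)}
4. drop(b,e)  →  {above(b), above(c), above(e), near(b), near(c), near(e), ready(b), ready(e)}
optimal plan length = 4; 4 ≤ 4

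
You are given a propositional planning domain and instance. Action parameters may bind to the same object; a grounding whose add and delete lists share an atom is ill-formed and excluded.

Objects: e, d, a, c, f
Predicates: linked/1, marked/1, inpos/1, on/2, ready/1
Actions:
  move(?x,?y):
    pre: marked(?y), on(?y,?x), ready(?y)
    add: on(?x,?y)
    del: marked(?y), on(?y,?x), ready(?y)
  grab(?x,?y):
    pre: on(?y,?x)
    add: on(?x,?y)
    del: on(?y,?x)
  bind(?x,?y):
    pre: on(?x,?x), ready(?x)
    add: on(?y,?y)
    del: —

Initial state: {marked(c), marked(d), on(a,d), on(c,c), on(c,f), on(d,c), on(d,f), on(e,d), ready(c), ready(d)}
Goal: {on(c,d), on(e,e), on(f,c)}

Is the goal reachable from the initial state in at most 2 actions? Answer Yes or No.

1. move(c,d)  →  {marked(c), on(a,d), on(c,c), on(c,d), on(c,f), on(d,f), on(e,d), ready(c)}
2. grab(f,c)  →  {marked(c), on(a,d), on(c,c), on(c,d), on(d,f), on(e,d), on(f,c), ready(c)}
3. bind(c,e)  →  {marked(c), on(a,d), on(c,c), on(c,d), on(d,f), on(e,d), on(e,e), on(f,c), ready(c)}
optimal plan length = 3; 3 > 2

No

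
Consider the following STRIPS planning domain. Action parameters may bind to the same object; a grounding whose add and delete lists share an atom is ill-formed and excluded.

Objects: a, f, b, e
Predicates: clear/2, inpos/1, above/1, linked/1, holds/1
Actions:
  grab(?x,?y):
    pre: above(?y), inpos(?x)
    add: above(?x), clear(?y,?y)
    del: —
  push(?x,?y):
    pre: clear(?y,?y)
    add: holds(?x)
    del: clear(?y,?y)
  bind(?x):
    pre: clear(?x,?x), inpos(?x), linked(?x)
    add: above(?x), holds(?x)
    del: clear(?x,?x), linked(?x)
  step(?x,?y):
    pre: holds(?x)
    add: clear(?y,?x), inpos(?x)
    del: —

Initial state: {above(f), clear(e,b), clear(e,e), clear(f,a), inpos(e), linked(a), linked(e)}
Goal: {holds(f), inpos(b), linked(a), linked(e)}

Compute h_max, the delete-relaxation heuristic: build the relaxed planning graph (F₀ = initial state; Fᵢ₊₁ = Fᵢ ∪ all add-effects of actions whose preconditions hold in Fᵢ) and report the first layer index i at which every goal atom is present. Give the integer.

2

F0 = init (7 atoms)
F1 = F0 ∪ {above(e), clear(f,f), holds(a), holds(b), holds(e), holds(f)}  (13 atoms)
F2 = F1 ∪ {clear(a,a), clear(a,b), clear(a,e), clear(a,f), clear(b,a), clear(b,b), clear(b,e), clear(b,f), clear(e,a), clear(e,f), clear(f,b), clear(f,e), inpos(a), inpos(b), inpos(f)}  (28 atoms)
goal ⊆ F2  ⇒  h_max = 2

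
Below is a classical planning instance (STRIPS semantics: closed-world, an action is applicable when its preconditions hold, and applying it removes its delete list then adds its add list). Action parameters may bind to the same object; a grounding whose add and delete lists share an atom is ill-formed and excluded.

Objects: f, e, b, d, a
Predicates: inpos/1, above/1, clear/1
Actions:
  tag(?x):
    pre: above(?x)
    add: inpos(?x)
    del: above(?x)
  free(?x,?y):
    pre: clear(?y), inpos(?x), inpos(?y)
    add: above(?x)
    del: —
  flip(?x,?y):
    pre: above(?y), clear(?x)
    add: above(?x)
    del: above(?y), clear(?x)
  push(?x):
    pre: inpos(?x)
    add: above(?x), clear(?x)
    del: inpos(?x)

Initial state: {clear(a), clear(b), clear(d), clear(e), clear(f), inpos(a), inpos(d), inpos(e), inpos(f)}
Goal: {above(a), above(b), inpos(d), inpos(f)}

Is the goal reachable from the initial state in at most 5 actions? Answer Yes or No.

Yes

1. free(f,f)  →  {above(f), clear(a), clear(b), clear(d), clear(e), clear(f), inpos(a), inpos(d), inpos(e), inpos(f)}
2. free(a,f)  →  {above(a), above(f), clear(a), clear(b), clear(d), clear(e), clear(f), inpos(a), inpos(d), inpos(e), inpos(f)}
3. flip(b,f)  →  {above(a), above(b), clear(a), clear(d), clear(e), clear(f), inpos(a), inpos(d), inpos(e), inpos(f)}
optimal plan length = 3; 3 ≤ 5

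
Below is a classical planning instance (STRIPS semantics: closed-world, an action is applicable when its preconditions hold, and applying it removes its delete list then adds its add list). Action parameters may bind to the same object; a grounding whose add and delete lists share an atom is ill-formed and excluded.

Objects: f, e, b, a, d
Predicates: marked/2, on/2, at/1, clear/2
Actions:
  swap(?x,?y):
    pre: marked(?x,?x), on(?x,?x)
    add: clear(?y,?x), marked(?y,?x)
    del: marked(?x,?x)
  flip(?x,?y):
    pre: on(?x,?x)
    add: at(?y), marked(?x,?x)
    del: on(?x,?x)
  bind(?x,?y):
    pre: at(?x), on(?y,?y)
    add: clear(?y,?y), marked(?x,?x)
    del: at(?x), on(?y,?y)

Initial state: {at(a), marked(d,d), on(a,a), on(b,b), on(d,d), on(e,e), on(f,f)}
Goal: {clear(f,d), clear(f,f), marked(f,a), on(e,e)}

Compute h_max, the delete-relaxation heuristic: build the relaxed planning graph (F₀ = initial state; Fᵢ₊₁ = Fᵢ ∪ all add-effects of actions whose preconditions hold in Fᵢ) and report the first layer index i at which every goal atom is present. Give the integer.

2

F0 = init (7 atoms)
F1 = F0 ∪ {at(b), at(d), at(e), at(f), clear(a,a), clear(a,d), clear(b,b), clear(b,d), clear(d,d), clear(e,d), clear(e,e), clear(f,d), clear(f,f), marked(a,a), marked(a,d), marked(b,b), marked(b,d), marked(e,d), marked(e,e), marked(f,d), marked(f,f)}  (28 atoms)
F2 = F1 ∪ {clear(a,b), clear(a,e), clear(a,f), clear(b,a), clear(b,e), clear(b,f), clear(d,a), clear(d,b), clear(d,e), clear(d,f), clear(e,a), clear(e,b), clear(e,f), clear(f,a), clear(f,b), clear(f,e), marked(a,b), marked(a,e), marked(a,f), marked(b,a), marked(b,e), marked(b,f), marked(d,a), marked(d,b), marked(d,e), marked(d,f), marked(e,a), marked(e,b), marked(e,f), marked(f,a), marked(f,b), marked(f,e)}  (60 atoms)
goal ⊆ F2  ⇒  h_max = 2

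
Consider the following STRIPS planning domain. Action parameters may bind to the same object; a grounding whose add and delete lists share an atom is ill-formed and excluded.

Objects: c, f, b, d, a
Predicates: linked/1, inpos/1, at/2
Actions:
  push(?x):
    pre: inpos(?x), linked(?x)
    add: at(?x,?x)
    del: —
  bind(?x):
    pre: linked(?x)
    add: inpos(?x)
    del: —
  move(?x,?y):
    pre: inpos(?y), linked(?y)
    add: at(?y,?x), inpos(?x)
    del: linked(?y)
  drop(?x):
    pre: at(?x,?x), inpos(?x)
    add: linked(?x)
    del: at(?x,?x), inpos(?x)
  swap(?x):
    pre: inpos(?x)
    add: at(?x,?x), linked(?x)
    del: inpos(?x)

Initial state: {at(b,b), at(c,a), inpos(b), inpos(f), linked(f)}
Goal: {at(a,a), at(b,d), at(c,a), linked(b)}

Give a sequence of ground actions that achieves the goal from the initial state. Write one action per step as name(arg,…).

1. move(a,f)  →  {at(b,b), at(c,a), at(f,a), inpos(a), inpos(b), inpos(f)}
2. drop(b)  →  {at(c,a), at(f,a), inpos(a), inpos(f), linked(b)}
3. bind(b)  →  {at(c,a), at(f,a), inpos(a), inpos(b), inpos(f), linked(b)}
4. move(d,b)  →  {at(b,d), at(c,a), at(f,a), inpos(a), inpos(b), inpos(d), inpos(f)}
5. swap(b)  →  {at(b,b), at(b,d), at(c,a), at(f,a), inpos(a), inpos(d), inpos(f), linked(b)}
6. swap(a)  →  {at(a,a), at(b,b), at(b,d), at(c,a), at(f,a), inpos(d), inpos(f), linked(a), linked(b)}

move(a,f); drop(b); bind(b); move(d,b); swap(b); swap(a)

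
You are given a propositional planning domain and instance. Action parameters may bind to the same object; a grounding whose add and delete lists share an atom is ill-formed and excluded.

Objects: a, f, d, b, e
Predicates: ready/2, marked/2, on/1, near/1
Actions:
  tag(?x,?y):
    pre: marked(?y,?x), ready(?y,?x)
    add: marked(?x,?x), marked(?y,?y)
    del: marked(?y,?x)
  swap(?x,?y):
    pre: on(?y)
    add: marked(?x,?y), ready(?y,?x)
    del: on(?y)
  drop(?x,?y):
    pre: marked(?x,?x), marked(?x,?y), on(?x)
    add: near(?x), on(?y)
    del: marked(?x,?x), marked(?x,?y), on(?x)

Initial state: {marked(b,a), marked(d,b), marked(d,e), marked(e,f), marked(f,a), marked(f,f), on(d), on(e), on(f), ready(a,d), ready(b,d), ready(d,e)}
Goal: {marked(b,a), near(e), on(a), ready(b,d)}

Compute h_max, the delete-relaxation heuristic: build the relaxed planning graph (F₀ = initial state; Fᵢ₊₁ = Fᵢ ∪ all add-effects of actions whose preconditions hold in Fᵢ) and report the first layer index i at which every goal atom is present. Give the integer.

2

F0 = init (12 atoms)
F1 = F0 ∪ {marked(a,d), marked(a,e), marked(a,f), marked(b,d), marked(b,e), marked(b,f), marked(d,d), marked(d,f), marked(e,d), marked(e,e), marked(f,d), marked(f,e), near(f), on(a), ready(d,a), ready(d,b), ready(d,d), ready(d,f), ready(e,a), ready(e,b), ready(e,d), ready(e,e), ready(e,f), ready(f,a), ready(f,b), ready(f,d), ready(f,e), ready(f,f)}  (40 atoms)
F2 = F1 ∪ {marked(a,a), marked(b,b), marked(d,a), marked(e,a), near(d), near(e), on(b), ready(a,a), ready(a,b), ready(a,e), ready(a,f)}  (51 atoms)
goal ⊆ F2  ⇒  h_max = 2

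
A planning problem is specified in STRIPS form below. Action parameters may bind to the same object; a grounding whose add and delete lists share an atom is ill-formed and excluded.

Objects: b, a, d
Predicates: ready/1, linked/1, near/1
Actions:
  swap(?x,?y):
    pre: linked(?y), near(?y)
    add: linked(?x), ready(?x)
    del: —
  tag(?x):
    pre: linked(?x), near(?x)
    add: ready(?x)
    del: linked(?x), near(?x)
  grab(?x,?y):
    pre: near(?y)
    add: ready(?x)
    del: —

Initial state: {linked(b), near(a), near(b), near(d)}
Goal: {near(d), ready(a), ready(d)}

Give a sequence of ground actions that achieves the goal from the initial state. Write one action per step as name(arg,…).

swap(a,b); swap(d,b)

1. swap(a,b)  →  {linked(a), linked(b), near(a), near(b), near(d), ready(a)}
2. swap(d,b)  →  {linked(a), linked(b), linked(d), near(a), near(b), near(d), ready(a), ready(d)}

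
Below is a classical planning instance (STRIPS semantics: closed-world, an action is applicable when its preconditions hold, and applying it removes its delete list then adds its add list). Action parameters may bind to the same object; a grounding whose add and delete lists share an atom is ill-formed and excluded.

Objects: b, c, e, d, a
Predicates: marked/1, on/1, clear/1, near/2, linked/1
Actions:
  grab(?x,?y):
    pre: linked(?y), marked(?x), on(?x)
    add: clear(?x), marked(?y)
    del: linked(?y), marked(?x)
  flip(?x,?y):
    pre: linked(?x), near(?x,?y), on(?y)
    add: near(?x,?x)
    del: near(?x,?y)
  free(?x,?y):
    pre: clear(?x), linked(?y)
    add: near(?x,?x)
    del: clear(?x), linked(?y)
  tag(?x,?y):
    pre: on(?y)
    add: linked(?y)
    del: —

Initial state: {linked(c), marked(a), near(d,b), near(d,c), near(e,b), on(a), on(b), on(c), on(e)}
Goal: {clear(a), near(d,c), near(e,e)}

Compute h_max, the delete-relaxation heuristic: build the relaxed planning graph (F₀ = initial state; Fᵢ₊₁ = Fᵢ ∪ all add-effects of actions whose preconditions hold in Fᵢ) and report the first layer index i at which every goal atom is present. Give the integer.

F0 = init (9 atoms)
F1 = F0 ∪ {clear(a), linked(a), linked(b), linked(e), marked(c)}  (14 atoms)
F2 = F1 ∪ {clear(c), marked(b), marked(e), near(a,a), near(e,e)}  (19 atoms)
goal ⊆ F2  ⇒  h_max = 2

2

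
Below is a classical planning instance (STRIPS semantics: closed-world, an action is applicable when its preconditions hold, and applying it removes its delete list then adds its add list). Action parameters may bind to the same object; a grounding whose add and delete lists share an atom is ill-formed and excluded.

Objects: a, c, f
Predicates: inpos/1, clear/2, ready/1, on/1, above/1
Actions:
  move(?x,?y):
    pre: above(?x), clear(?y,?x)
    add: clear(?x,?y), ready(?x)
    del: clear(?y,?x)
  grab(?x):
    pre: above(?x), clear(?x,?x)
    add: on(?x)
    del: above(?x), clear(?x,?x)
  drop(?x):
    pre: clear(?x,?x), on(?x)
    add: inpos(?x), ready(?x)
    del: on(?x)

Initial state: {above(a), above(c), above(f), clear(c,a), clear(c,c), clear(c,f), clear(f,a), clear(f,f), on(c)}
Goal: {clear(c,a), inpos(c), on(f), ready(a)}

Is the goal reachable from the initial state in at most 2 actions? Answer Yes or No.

1. move(a,f)  →  {above(a), above(c), above(f), clear(a,f), clear(c,a), clear(c,c), clear(c,f), clear(f,f), on(c), ready(a)}
2. grab(f)  →  {above(a), above(c), clear(a,f), clear(c,a), clear(c,c), clear(c,f), on(c), on(f), ready(a)}
3. drop(c)  →  {above(a), above(c), clear(a,f), clear(c,a), clear(c,c), clear(c,f), inpos(c), on(f), ready(a), ready(c)}
optimal plan length = 3; 3 > 2

No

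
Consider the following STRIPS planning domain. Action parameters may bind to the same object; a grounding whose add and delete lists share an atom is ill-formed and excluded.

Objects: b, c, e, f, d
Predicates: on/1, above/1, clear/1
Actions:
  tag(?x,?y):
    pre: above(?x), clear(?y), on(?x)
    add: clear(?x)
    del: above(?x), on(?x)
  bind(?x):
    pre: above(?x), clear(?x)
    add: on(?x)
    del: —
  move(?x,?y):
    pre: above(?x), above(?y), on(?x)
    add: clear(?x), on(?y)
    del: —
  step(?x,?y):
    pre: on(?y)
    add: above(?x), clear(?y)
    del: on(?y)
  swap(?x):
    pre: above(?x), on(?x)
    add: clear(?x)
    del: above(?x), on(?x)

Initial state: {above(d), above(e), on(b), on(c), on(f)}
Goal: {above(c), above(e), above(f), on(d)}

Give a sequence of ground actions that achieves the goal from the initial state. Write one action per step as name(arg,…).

step(c,b); move(c,d); step(f,c)

1. step(c,b)  →  {above(c), above(d), above(e), clear(b), on(c), on(f)}
2. move(c,d)  →  {above(c), above(d), above(e), clear(b), clear(c), on(c), on(d), on(f)}
3. step(f,c)  →  {above(c), above(d), above(e), above(f), clear(b), clear(c), on(d), on(f)}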